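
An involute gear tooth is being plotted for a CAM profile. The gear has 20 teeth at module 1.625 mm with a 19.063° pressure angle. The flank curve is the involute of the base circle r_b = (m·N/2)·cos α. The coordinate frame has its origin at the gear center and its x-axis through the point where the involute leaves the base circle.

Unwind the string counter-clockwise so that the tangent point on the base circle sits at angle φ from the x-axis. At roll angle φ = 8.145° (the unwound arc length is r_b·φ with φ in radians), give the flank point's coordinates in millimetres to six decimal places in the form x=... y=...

pitch radius r_p = m·N/2 = 1.625·20/2 = 16.250000
base radius r_b = r_p·cos α = 16.250000·cos 19.063° = 15.358850
roll angle φ = 8.145° = 0.14215707 rad
x = r_b·(cos φ + φ·sin φ) = 15.358850·(0.98991269 + 0.14215707·0.14167875) = 15.513258
y = r_b·(sin φ − φ·cos φ) = 15.358850·(0.14167875 − 0.14215707·0.98991269) = 0.014678

x=15.513258 y=0.014678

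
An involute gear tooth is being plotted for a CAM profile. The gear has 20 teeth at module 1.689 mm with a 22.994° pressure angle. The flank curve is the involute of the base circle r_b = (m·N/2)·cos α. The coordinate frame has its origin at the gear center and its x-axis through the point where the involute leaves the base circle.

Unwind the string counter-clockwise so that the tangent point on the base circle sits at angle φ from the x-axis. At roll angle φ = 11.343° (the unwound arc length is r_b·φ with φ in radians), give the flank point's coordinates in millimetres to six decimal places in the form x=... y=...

x=15.849727 y=0.040056

pitch radius r_p = m·N/2 = 1.689·20/2 = 16.890000
base radius r_b = r_p·cos α = 16.890000·cos 22.994° = 15.548018
roll angle φ = 11.343° = 0.19797270 rad
x = r_b·(cos φ + φ·sin φ) = 15.548018·(0.98046733 + 0.19797270·0.19668203) = 15.849727
y = r_b·(sin φ − φ·cos φ) = 15.548018·(0.19668203 − 0.19797270·0.98046733) = 0.040056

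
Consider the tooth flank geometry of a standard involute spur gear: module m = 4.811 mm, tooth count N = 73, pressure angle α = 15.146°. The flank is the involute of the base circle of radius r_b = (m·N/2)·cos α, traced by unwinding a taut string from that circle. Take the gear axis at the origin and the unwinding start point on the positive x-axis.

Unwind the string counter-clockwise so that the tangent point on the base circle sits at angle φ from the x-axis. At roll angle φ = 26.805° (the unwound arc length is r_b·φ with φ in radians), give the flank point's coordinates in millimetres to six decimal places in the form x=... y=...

pitch radius r_p = m·N/2 = 4.811·73/2 = 175.601500
base radius r_b = r_p·cos α = 175.601500·cos 15.146° = 169.501661
roll angle φ = 26.805° = 0.46783551 rad
x = r_b·(cos φ + φ·sin φ) = 169.501661·(0.89254647 + 0.46783551·0.45095543) = 187.048377
y = r_b·(sin φ − φ·cos φ) = 169.501661·(0.45095543 − 0.46783551·0.89254647) = 5.659746

x=187.048377 y=5.659746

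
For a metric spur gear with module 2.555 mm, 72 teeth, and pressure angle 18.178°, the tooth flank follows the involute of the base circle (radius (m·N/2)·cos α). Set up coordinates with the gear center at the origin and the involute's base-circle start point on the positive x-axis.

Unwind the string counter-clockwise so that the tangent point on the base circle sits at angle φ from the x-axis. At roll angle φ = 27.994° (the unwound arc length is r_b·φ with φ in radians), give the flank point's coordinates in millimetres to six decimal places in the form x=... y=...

x=97.205867 y=3.317124

pitch radius r_p = m·N/2 = 2.555·72/2 = 91.980000
base radius r_b = r_p·cos α = 91.980000·cos 18.178° = 87.389454
roll angle φ = 27.994° = 0.48858747 rad
x = r_b·(cos φ + φ·sin φ) = 87.389454·(0.88299675 + 0.48858747·0.46937910) = 97.205867
y = r_b·(sin φ − φ·cos φ) = 87.389454·(0.46937910 − 0.48858747·0.88299675) = 3.317124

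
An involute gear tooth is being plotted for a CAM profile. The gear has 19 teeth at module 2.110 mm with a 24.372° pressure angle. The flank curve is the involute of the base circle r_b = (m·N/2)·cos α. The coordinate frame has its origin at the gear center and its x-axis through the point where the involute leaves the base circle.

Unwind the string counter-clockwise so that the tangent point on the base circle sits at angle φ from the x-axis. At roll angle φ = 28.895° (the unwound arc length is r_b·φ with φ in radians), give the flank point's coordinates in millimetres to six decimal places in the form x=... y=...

x=20.435020 y=0.760962

pitch radius r_p = m·N/2 = 2.110·19/2 = 20.045000
base radius r_b = r_p·cos α = 20.045000·cos 24.372° = 18.258699
roll angle φ = 28.895° = 0.50431289 rad
x = r_b·(cos φ + φ·sin φ) = 18.258699·(0.87550670 + 0.50431289·0.48320598) = 20.435020
y = r_b·(sin φ − φ·cos φ) = 18.258699·(0.48320598 − 0.50431289·0.87550670) = 0.760962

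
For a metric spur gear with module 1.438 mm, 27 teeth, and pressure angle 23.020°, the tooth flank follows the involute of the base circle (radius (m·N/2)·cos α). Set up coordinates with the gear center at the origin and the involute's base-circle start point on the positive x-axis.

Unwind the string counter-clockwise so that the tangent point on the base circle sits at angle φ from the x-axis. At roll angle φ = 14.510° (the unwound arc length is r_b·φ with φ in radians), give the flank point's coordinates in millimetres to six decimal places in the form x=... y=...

pitch radius r_p = m·N/2 = 1.438·27/2 = 19.413000
base radius r_b = r_p·cos α = 19.413000·cos 23.020° = 17.867112
roll angle φ = 14.510° = 0.25324727 rad
x = r_b·(cos φ + φ·sin φ) = 17.867112·(0.96810393 + 0.25324727·0.25054897) = 18.430904
y = r_b·(sin φ − φ·cos φ) = 17.867112·(0.25054897 − 0.25324727·0.96810393) = 0.096112

x=18.430904 y=0.096112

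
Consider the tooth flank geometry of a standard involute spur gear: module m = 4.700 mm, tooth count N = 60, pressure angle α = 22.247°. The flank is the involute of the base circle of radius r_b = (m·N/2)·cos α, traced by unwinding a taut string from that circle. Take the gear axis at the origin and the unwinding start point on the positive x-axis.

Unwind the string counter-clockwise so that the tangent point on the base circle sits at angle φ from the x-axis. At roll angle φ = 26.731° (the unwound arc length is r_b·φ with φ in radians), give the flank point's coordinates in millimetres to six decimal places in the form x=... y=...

x=143.943400 y=4.322129

pitch radius r_p = m·N/2 = 4.700·60/2 = 141.000000
base radius r_b = r_p·cos α = 141.000000·cos 22.247° = 130.504006
roll angle φ = 26.731° = 0.46654396 rad
x = r_b·(cos φ + φ·sin φ) = 130.504006·(0.89312815 + 0.46654396·0.44980229) = 143.943400
y = r_b·(sin φ − φ·cos φ) = 130.504006·(0.44980229 − 0.46654396·0.89312815) = 4.322129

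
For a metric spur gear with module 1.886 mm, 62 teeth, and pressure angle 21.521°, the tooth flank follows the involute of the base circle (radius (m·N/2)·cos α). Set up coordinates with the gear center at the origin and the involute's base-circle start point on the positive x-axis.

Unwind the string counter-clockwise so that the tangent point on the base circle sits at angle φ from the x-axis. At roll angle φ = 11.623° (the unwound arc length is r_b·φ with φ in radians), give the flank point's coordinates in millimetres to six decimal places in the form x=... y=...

pitch radius r_p = m·N/2 = 1.886·62/2 = 58.466000
base radius r_b = r_p·cos α = 58.466000·cos 21.521° = 54.389936
roll angle φ = 11.623° = 0.20285962 rad
x = r_b·(cos φ + φ·sin φ) = 54.389936·(0.97949445 + 0.20285962·0.20147113) = 55.497577
y = r_b·(sin φ − φ·cos φ) = 54.389936·(0.20147113 − 0.20285962·0.97949445) = 0.150729

x=55.497577 y=0.150729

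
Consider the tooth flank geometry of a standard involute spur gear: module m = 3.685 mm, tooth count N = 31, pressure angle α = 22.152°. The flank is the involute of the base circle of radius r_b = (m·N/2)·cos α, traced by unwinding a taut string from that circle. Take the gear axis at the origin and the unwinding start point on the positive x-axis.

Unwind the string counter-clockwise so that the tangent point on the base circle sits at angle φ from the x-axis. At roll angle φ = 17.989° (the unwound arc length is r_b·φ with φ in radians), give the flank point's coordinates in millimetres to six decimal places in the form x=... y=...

pitch radius r_p = m·N/2 = 3.685·31/2 = 57.117500
base radius r_b = r_p·cos α = 57.117500·cos 22.152° = 52.901474
roll angle φ = 17.989° = 0.31396728 rad
x = r_b·(cos φ + φ·sin φ) = 52.901474·(0.95111583 + 0.31396728·0.30883440) = 55.444963
y = r_b·(sin φ − φ·cos φ) = 52.901474·(0.30883440 − 0.31396728·0.95111583) = 0.540397

x=55.444963 y=0.540397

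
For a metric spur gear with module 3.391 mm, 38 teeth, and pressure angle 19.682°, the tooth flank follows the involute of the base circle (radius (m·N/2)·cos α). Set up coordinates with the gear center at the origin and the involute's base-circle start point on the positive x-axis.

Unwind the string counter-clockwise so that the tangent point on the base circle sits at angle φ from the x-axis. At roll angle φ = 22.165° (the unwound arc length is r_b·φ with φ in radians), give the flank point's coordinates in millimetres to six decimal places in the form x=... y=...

x=65.035784 y=1.153288

pitch radius r_p = m·N/2 = 3.391·38/2 = 64.429000
base radius r_b = r_p·cos α = 64.429000·cos 19.682° = 60.664826
roll angle φ = 22.165° = 0.38685223 rad
x = r_b·(cos φ + φ·sin φ) = 60.664826·(0.92610122 + 0.38685223·0.37727513) = 65.035784
y = r_b·(sin φ − φ·cos φ) = 60.664826·(0.37727513 − 0.38685223·0.92610122) = 1.153288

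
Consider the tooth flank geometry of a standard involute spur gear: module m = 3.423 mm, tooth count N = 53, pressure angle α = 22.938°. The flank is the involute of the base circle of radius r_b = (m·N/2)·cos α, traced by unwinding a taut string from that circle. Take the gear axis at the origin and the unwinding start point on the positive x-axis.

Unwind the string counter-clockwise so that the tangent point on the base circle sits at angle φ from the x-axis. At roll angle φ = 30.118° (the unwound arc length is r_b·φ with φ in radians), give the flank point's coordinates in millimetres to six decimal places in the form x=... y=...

x=94.293038 y=3.933863

pitch radius r_p = m·N/2 = 3.423·53/2 = 90.709500
base radius r_b = r_p·cos α = 90.709500·cos 22.938° = 83.536839
roll angle φ = 30.118° = 0.52565826 rad
x = r_b·(cos φ + φ·sin φ) = 83.536839·(0.86499382 + 0.52565826·0.50178251) = 94.293038
y = r_b·(sin φ − φ·cos φ) = 83.536839·(0.50178251 − 0.52565826·0.86499382) = 3.933863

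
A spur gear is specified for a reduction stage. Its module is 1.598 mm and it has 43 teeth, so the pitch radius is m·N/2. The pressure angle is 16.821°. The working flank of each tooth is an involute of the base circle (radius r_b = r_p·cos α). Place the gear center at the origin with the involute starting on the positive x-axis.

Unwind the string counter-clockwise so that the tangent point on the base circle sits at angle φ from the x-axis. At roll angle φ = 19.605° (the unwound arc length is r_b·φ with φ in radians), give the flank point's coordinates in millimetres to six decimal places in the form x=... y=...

pitch radius r_p = m·N/2 = 1.598·43/2 = 34.357000
base radius r_b = r_p·cos α = 34.357000·cos 16.821° = 32.886984
roll angle φ = 19.605° = 0.34217180 rad
x = r_b·(cos φ + φ·sin φ) = 32.886984·(0.94202818 + 0.34217180·0.33553378) = 34.756227
y = r_b·(sin φ − φ·cos φ) = 32.886984·(0.33553378 − 0.34217180·0.94202818) = 0.434052

x=34.756227 y=0.434052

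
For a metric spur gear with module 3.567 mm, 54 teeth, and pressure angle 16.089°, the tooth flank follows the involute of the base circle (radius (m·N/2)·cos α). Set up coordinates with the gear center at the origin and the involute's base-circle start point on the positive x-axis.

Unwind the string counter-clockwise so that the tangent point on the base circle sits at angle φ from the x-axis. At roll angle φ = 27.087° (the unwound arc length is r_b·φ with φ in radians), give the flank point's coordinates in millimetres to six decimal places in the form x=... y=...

x=102.307104 y=3.186915

pitch radius r_p = m·N/2 = 3.567·54/2 = 96.309000
base radius r_b = r_p·cos α = 96.309000·cos 16.089° = 92.536805
roll angle φ = 27.087° = 0.47275733 rad
x = r_b·(cos φ + φ·sin φ) = 92.536805·(0.89031614 + 0.47275733·0.45534291) = 102.307104
y = r_b·(sin φ − φ·cos φ) = 92.536805·(0.45534291 − 0.47275733·0.89031614) = 3.186915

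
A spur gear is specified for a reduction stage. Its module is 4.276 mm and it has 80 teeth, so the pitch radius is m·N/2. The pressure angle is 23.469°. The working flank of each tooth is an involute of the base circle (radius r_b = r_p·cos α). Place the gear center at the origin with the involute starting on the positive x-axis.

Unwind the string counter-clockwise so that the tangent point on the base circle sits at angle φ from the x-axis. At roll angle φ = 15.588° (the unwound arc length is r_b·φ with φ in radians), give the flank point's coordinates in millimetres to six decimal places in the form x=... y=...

pitch radius r_p = m·N/2 = 4.276·80/2 = 171.040000
base radius r_b = r_p·cos α = 171.040000·cos 23.469° = 156.890833
roll angle φ = 15.588° = 0.27206192 rad
x = r_b·(cos φ + φ·sin φ) = 156.890833·(0.96321887 + 0.27206192·0.26871809) = 162.590179
y = r_b·(sin φ − φ·cos φ) = 156.890833·(0.26871809 − 0.27206192·0.96321887) = 1.045350

x=162.590179 y=1.045350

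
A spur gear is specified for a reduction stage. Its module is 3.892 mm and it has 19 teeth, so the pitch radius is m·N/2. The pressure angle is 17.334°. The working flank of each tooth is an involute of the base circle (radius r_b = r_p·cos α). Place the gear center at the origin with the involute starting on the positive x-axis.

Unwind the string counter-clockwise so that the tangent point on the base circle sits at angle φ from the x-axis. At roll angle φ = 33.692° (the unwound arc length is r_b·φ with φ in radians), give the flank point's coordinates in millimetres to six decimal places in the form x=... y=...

x=40.879559 y=2.310519

pitch radius r_p = m·N/2 = 3.892·19/2 = 36.974000
base radius r_b = r_p·cos α = 36.974000·cos 17.334° = 35.294795
roll angle φ = 33.692° = 0.58803633 rad
x = r_b·(cos φ + φ·sin φ) = 35.294795·(0.83203158 + 0.58803633·0.55472826) = 40.879559
y = r_b·(sin φ − φ·cos φ) = 35.294795·(0.55472826 − 0.58803633·0.83203158) = 2.310519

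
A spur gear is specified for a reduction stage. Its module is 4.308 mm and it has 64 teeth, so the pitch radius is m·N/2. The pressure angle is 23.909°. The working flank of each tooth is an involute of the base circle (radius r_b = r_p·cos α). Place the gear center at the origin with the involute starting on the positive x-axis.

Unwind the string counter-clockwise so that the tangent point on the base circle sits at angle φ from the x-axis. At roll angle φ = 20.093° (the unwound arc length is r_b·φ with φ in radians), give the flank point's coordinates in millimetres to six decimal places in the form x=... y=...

x=133.539528 y=1.789604

pitch radius r_p = m·N/2 = 4.308·64/2 = 137.856000
base radius r_b = r_p·cos α = 137.856000·cos 23.909° = 126.026619
roll angle φ = 20.093° = 0.35068901 rad
x = r_b·(cos φ + φ·sin φ) = 126.026619·(0.93913623 + 0.35068901·0.34354496) = 133.539528
y = r_b·(sin φ − φ·cos φ) = 126.026619·(0.34354496 − 0.35068901·0.93913623) = 1.789604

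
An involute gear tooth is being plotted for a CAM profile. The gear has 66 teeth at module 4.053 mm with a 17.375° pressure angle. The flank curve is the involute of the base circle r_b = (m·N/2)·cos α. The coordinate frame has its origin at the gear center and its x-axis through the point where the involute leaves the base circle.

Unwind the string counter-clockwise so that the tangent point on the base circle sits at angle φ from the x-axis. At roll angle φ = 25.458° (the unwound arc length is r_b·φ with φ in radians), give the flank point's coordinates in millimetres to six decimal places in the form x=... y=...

x=139.631313 y=3.659257

pitch radius r_p = m·N/2 = 4.053·66/2 = 133.749000
base radius r_b = r_p·cos α = 133.749000·cos 17.375° = 127.646129
roll angle φ = 25.458° = 0.44432592 rad
x = r_b·(cos φ + φ·sin φ) = 127.646129·(0.90290062 + 0.44432592·0.42984935) = 139.631313
y = r_b·(sin φ − φ·cos φ) = 127.646129·(0.42984935 − 0.44432592·0.90290062) = 3.659257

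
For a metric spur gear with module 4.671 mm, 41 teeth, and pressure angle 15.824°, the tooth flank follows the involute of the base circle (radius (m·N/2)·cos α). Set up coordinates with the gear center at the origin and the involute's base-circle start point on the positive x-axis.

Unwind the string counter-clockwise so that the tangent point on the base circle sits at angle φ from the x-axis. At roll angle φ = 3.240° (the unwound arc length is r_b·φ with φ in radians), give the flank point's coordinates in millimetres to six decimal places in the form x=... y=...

pitch radius r_p = m·N/2 = 4.671·41/2 = 95.755500
base radius r_b = r_p·cos α = 95.755500·cos 15.824° = 92.126736
roll angle φ = 3.240° = 0.05654867 rad
x = r_b·(cos φ + φ·sin φ) = 92.126736·(0.99840155 + 0.05654867·0.05651853) = 92.273917
y = r_b·(sin φ − φ·cos φ) = 92.126736·(0.05651853 − 0.05654867·0.99840155) = 0.005551

x=92.273917 y=0.005551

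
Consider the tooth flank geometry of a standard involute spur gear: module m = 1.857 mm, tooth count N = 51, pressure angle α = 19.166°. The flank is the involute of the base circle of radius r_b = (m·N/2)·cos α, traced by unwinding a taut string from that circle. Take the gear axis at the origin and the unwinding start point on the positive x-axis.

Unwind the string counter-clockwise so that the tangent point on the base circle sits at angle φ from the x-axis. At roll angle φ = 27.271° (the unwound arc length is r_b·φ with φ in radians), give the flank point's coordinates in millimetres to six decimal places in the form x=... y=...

x=49.511964 y=1.571557

pitch radius r_p = m·N/2 = 1.857·51/2 = 47.353500
base radius r_b = r_p·cos α = 47.353500·cos 19.166° = 44.728760
roll angle φ = 27.271° = 0.47596874 rad
x = r_b·(cos φ + φ·sin φ) = 44.728760·(0.88884926 + 0.47596874·0.45819973) = 49.511964
y = r_b·(sin φ − φ·cos φ) = 44.728760·(0.45819973 − 0.47596874·0.88884926) = 1.571557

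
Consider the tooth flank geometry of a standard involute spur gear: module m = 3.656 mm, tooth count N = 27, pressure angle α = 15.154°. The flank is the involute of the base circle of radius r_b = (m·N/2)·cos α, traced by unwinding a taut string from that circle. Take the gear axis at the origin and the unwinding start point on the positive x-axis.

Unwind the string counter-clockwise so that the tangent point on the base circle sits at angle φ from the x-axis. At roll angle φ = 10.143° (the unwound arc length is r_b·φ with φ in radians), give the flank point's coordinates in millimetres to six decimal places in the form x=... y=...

pitch radius r_p = m·N/2 = 3.656·27/2 = 49.356000
base radius r_b = r_p·cos α = 49.356000·cos 15.154° = 47.639728
roll angle φ = 10.143° = 0.17702875 rad
x = r_b·(cos φ + φ·sin φ) = 47.639728·(0.98437129 + 0.17702875·0.17610554) = 48.380385
y = r_b·(sin φ − φ·cos φ) = 47.639728·(0.17610554 − 0.17702875·0.98437129) = 0.087825

x=48.380385 y=0.087825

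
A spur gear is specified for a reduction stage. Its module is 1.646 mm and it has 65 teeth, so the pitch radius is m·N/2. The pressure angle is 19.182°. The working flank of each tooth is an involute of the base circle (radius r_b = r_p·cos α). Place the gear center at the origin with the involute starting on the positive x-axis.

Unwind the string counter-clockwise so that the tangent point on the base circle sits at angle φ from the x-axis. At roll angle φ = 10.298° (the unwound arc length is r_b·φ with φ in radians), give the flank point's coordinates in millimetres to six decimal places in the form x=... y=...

pitch radius r_p = m·N/2 = 1.646·65/2 = 53.495000
base radius r_b = r_p·cos α = 53.495000·cos 19.182° = 50.524938
roll angle φ = 10.298° = 0.17973401 rad
x = r_b·(cos φ + φ·sin φ) = 50.524938·(0.98389128 + 0.17973401·0.17876787) = 51.334446
y = r_b·(sin φ − φ·cos φ) = 50.524938·(0.17876787 − 0.17973401·0.98389128) = 0.097470

x=51.334446 y=0.097470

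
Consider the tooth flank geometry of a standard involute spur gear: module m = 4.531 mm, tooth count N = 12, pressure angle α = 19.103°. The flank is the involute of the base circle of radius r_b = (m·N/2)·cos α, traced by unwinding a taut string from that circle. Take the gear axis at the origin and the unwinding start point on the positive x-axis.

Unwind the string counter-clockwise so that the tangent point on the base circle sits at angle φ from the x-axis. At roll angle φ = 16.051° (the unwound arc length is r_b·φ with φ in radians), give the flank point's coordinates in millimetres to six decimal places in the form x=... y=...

x=26.677257 y=0.186789

pitch radius r_p = m·N/2 = 4.531·12/2 = 27.186000
base radius r_b = r_p·cos α = 27.186000·cos 19.103° = 25.688915
roll angle φ = 16.051° = 0.28014280 rad
x = r_b·(cos φ + φ·sin φ) = 25.688915·(0.96101597 + 0.28014280·0.27649288) = 26.677257
y = r_b·(sin φ − φ·cos φ) = 25.688915·(0.27649288 − 0.28014280·0.96101597) = 0.186789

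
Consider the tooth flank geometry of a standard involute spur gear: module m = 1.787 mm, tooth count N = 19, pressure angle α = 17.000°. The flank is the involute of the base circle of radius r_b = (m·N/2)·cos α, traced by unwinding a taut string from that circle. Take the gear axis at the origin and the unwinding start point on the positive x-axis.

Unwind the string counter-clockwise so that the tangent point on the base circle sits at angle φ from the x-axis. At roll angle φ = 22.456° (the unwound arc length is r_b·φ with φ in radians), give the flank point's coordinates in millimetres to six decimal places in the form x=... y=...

x=17.434137 y=0.320824

pitch radius r_p = m·N/2 = 1.787·19/2 = 16.976500
base radius r_b = r_p·cos α = 16.976500·cos 17.000° = 16.234708
roll angle φ = 22.456° = 0.39193114 rad
x = r_b·(cos φ + φ·sin φ) = 16.234708·(0.92417314 + 0.39193114·0.38197383) = 17.434137
y = r_b·(sin φ − φ·cos φ) = 16.234708·(0.38197383 − 0.39193114·0.92417314) = 0.320824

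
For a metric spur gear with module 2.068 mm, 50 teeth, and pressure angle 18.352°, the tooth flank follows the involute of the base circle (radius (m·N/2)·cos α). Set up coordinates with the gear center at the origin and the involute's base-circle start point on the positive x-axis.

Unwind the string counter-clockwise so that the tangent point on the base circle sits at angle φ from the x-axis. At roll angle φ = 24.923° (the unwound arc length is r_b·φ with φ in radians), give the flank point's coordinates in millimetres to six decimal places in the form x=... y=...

x=53.495676 y=1.320970

pitch radius r_p = m·N/2 = 2.068·50/2 = 51.700000
base radius r_b = r_p·cos α = 51.700000·cos 18.352° = 49.070544
roll angle φ = 24.923° = 0.43498841 rad
x = r_b·(cos φ + φ·sin φ) = 49.070544·(0.90687493 + 0.43498841·0.42139989) = 53.495676
y = r_b·(sin φ − φ·cos φ) = 49.070544·(0.42139989 − 0.43498841·0.90687493) = 1.320970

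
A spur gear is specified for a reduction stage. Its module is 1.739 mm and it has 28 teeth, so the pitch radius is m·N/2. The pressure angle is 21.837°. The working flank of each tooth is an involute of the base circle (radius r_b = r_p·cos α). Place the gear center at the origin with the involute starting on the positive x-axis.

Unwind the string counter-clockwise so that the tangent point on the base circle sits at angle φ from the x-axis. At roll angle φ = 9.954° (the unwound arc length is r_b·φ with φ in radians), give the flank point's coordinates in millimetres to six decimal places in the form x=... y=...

pitch radius r_p = m·N/2 = 1.739·28/2 = 24.346000
base radius r_b = r_p·cos α = 24.346000·cos 21.837° = 22.599073
roll angle φ = 9.954° = 0.17373007 rad
x = r_b·(cos φ + φ·sin φ) = 22.599073·(0.98494685 + 0.17373007·0.17285747) = 22.937548
y = r_b·(sin φ − φ·cos φ) = 22.599073·(0.17285747 − 0.17373007·0.98494685) = 0.039381

x=22.937548 y=0.039381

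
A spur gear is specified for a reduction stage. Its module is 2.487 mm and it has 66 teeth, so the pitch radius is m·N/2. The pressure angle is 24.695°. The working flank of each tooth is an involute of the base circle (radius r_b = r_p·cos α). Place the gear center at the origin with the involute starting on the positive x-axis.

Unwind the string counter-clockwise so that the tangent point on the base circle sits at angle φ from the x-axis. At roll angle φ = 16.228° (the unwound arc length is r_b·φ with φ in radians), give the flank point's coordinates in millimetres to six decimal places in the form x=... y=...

x=77.496276 y=0.560214

pitch radius r_p = m·N/2 = 2.487·66/2 = 82.071000
base radius r_b = r_p·cos α = 82.071000·cos 24.695° = 74.565167
roll angle φ = 16.228° = 0.28323203 rad
x = r_b·(cos φ + φ·sin φ) = 74.565167·(0.96015723 + 0.28323203·0.27946036) = 77.496276
y = r_b·(sin φ − φ·cos φ) = 74.565167·(0.27946036 − 0.28323203·0.96015723) = 0.560214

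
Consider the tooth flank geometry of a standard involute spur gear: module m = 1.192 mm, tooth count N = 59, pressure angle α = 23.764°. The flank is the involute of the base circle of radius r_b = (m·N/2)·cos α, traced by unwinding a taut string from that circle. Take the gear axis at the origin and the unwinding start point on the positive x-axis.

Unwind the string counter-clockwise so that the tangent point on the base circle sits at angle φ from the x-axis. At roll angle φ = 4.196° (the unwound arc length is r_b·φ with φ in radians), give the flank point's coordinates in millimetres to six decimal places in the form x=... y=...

pitch radius r_p = m·N/2 = 1.192·59/2 = 35.164000
base radius r_b = r_p·cos α = 35.164000·cos 23.764° = 32.182551
roll angle φ = 4.196° = 0.07323402 rad
x = r_b·(cos φ + φ·sin φ) = 32.182551·(0.99731959 + 0.07323402·0.07316857) = 32.268737
y = r_b·(sin φ − φ·cos φ) = 32.182551·(0.07316857 − 0.07323402·0.99731959) = 0.004211

x=32.268737 y=0.004211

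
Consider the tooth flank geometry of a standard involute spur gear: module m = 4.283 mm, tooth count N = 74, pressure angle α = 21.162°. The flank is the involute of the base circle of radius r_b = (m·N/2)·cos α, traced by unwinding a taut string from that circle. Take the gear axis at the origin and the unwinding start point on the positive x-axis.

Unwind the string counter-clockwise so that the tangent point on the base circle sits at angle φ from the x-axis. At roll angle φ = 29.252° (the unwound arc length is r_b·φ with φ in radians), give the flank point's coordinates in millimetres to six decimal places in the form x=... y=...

pitch radius r_p = m·N/2 = 4.283·74/2 = 158.471000
base radius r_b = r_p·cos α = 158.471000·cos 21.162° = 147.784260
roll angle φ = 29.252° = 0.51054371 rad
x = r_b·(cos φ + φ·sin φ) = 147.784260·(0.87247895 + 0.51054371·0.48865170) = 165.807585
y = r_b·(sin φ − φ·cos φ) = 147.784260·(0.48865170 − 0.51054371·0.87247895) = 6.386209

x=165.807585 y=6.386209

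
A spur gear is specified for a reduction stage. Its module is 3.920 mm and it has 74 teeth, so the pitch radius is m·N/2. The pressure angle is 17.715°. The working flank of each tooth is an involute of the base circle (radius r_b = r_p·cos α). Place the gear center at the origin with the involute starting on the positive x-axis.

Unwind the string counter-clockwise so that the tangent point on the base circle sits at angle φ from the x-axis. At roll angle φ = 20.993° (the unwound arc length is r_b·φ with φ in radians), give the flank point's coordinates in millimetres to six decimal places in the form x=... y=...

x=147.127467 y=2.235028

pitch radius r_p = m·N/2 = 3.920·74/2 = 145.040000
base radius r_b = r_p·cos α = 145.040000·cos 17.715° = 138.162472
roll angle φ = 20.993° = 0.36639697 rad
x = r_b·(cos φ + φ·sin φ) = 138.162472·(0.93362420 + 0.36639697·0.35825389) = 147.127467
y = r_b·(sin φ − φ·cos φ) = 138.162472·(0.35825389 − 0.36639697·0.93362420) = 2.235028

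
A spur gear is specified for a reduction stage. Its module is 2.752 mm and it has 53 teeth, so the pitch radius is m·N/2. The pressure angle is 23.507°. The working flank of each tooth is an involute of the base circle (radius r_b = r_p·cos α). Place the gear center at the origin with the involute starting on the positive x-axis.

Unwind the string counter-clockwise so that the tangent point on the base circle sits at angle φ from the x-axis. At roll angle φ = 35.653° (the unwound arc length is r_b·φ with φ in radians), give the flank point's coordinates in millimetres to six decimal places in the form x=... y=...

pitch radius r_p = m·N/2 = 2.752·53/2 = 72.928000
base radius r_b = r_p·cos α = 72.928000·cos 23.507° = 66.875804
roll angle φ = 35.653° = 0.62226224 rad
x = r_b·(cos φ + φ·sin φ) = 66.875804·(0.81256194 + 0.62226224·0.58287486) = 78.596654
y = r_b·(sin φ − φ·cos φ) = 66.875804·(0.58287486 − 0.62226224·0.81256194) = 5.166039

x=78.596654 y=5.166039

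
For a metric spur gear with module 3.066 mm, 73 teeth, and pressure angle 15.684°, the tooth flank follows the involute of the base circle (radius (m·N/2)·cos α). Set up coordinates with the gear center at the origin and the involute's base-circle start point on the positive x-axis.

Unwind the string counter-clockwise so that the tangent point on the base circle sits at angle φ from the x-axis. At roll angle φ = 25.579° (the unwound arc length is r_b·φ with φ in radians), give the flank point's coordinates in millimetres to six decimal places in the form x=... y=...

x=117.950117 y=3.132328

pitch radius r_p = m·N/2 = 3.066·73/2 = 111.909000
base radius r_b = r_p·cos α = 111.909000·cos 15.684° = 107.742323
roll angle φ = 25.579° = 0.44643777 rad
x = r_b·(cos φ + φ·sin φ) = 107.742323·(0.90199083 + 0.44643777·0.43175518) = 117.950117
y = r_b·(sin φ − φ·cos φ) = 107.742323·(0.43175518 − 0.44643777·0.90199083) = 3.132328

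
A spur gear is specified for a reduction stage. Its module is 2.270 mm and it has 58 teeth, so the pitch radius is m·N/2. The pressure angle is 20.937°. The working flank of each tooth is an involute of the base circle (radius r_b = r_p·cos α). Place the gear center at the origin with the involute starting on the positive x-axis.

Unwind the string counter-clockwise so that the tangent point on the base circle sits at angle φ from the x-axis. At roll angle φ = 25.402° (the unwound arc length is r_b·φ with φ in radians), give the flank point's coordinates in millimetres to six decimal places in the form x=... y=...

x=67.232337 y=1.751107

pitch radius r_p = m·N/2 = 2.270·58/2 = 65.830000
base radius r_b = r_p·cos α = 65.830000·cos 20.937° = 61.483502
roll angle φ = 25.402° = 0.44334854 rad
x = r_b·(cos φ + φ·sin φ) = 61.483502·(0.90332032 + 0.44334854·0.42896667) = 67.232337
y = r_b·(sin φ − φ·cos φ) = 61.483502·(0.42896667 − 0.44334854·0.90332032) = 1.751107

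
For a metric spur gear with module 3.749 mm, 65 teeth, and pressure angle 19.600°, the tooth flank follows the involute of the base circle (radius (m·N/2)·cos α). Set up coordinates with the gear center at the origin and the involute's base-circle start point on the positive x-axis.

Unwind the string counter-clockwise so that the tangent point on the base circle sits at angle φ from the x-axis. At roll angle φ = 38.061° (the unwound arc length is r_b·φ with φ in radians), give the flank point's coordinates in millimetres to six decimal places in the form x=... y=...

pitch radius r_p = m·N/2 = 3.749·65/2 = 121.842500
base radius r_b = r_p·cos α = 121.842500·cos 19.600° = 114.782635
roll angle φ = 38.061° = 0.66428977 rad
x = r_b·(cos φ + φ·sin φ) = 114.782635·(0.78735484 + 0.66428977·0.61650008) = 137.382135
y = r_b·(sin φ − φ·cos φ) = 114.782635·(0.61650008 − 0.66428977·0.78735484) = 10.728540

x=137.382135 y=10.728540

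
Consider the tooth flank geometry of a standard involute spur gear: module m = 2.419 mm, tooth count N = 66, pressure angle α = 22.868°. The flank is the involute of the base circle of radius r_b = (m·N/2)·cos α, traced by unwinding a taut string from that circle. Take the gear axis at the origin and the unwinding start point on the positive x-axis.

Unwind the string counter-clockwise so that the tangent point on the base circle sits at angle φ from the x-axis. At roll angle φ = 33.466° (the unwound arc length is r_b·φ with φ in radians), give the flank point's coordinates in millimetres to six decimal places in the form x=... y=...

x=85.049551 y=4.720978

pitch radius r_p = m·N/2 = 2.419·66/2 = 79.827000
base radius r_b = r_p·cos α = 79.827000·cos 22.868° = 73.552805
roll angle φ = 33.466° = 0.58409189 rad
x = r_b·(cos φ + φ·sin φ) = 73.552805·(0.83421320 + 0.58409189·0.55144205) = 85.049551
y = r_b·(sin φ − φ·cos φ) = 73.552805·(0.55144205 − 0.58409189·0.83421320) = 4.720978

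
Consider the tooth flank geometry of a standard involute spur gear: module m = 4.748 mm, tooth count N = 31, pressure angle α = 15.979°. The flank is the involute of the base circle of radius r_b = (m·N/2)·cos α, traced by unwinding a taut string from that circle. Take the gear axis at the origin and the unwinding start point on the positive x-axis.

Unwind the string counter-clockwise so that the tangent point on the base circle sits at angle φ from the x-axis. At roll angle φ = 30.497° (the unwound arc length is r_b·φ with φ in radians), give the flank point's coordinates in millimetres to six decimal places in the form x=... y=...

pitch radius r_p = m·N/2 = 4.748·31/2 = 73.594000
base radius r_b = r_p·cos α = 73.594000·cos 15.979° = 70.750523
roll angle φ = 30.497° = 0.53227306 rad
x = r_b·(cos φ + φ·sin φ) = 70.750523·(0.86165573 + 0.53227306·0.50749325) = 80.074078
y = r_b·(sin φ − φ·cos φ) = 70.750523·(0.50749325 − 0.53227306·0.86165573) = 3.456666

x=80.074078 y=3.456666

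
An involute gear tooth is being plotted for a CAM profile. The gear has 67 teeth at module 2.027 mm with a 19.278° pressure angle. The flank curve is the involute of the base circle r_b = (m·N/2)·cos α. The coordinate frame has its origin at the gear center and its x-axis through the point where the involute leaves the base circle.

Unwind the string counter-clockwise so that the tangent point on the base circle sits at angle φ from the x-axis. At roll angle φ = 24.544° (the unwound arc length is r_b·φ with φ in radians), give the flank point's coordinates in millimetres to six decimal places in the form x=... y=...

pitch radius r_p = m·N/2 = 2.027·67/2 = 67.904500
base radius r_b = r_p·cos α = 67.904500·cos 19.278° = 64.096945
roll angle φ = 24.544° = 0.42837361 rad
x = r_b·(cos φ + φ·sin φ) = 64.096945·(0.90964254 + 0.42837361·0.41539192) = 69.710906
y = r_b·(sin φ − φ·cos φ) = 64.096945·(0.41539192 − 0.42837361·0.90964254) = 1.648898

x=69.710906 y=1.648898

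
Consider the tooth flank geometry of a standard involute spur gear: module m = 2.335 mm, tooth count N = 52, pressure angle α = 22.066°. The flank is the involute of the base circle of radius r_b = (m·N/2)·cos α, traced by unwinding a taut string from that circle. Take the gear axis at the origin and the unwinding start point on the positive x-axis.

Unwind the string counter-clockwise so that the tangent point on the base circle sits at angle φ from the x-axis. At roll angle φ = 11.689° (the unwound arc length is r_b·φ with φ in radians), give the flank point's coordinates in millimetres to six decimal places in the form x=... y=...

x=57.421797 y=0.158583

pitch radius r_p = m·N/2 = 2.335·52/2 = 60.710000
base radius r_b = r_p·cos α = 60.710000·cos 22.066° = 56.263097
roll angle φ = 11.689° = 0.20401154 rad
x = r_b·(cos φ + φ·sin φ) = 56.263097·(0.97926172 + 0.20401154·0.20259929) = 57.421797
y = r_b·(sin φ − φ·cos φ) = 56.263097·(0.20259929 − 0.20401154·0.97926172) = 0.158583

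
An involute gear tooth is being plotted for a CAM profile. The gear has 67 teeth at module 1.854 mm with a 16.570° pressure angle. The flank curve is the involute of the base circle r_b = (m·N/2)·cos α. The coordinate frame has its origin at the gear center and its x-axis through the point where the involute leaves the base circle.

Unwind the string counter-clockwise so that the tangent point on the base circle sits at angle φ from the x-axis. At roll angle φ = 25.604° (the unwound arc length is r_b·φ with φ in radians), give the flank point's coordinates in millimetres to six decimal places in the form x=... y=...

pitch radius r_p = m·N/2 = 1.854·67/2 = 62.109000
base radius r_b = r_p·cos α = 62.109000·cos 16.570° = 59.529739
roll angle φ = 25.604° = 0.44687410 rad
x = r_b·(cos φ + φ·sin φ) = 59.529739·(0.90180236 + 0.44687410·0.43214871) = 65.180208
y = r_b·(sin φ − φ·cos φ) = 59.529739·(0.43214871 − 0.44687410·0.90180236) = 1.735684

x=65.180208 y=1.735684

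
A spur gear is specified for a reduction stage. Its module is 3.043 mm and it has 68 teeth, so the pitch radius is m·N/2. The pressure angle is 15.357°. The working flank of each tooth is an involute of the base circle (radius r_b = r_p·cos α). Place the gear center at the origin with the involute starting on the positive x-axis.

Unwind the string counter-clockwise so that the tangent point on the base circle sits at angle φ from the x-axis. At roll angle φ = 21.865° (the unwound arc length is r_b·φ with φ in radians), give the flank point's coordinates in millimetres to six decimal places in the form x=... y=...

x=106.770115 y=1.821428

pitch radius r_p = m·N/2 = 3.043·68/2 = 103.462000
base radius r_b = r_p·cos α = 103.462000·cos 15.357° = 99.767830
roll angle φ = 21.865° = 0.38161624 rad
x = r_b·(cos φ + φ·sin φ) = 99.767830·(0.92806393 + 0.38161624·0.37242093) = 106.770115
y = r_b·(sin φ − φ·cos φ) = 99.767830·(0.37242093 − 0.38161624·0.92806393) = 1.821428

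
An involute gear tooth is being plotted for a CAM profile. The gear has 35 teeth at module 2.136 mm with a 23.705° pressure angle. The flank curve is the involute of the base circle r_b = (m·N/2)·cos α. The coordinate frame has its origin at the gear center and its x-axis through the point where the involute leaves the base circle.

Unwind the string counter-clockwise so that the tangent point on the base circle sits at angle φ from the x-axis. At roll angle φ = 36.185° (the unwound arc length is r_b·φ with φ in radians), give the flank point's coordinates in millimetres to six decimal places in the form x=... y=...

x=40.386075 y=2.760787

pitch radius r_p = m·N/2 = 2.136·35/2 = 37.380000
base radius r_b = r_p·cos α = 37.380000·cos 23.705° = 34.226156
roll angle φ = 36.185° = 0.63154739 rad
x = r_b·(cos φ + φ·sin φ) = 34.226156·(0.80711490 + 0.63154739·0.59039439) = 40.386075
y = r_b·(sin φ − φ·cos φ) = 34.226156·(0.59039439 − 0.63154739·0.80711490) = 2.760787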